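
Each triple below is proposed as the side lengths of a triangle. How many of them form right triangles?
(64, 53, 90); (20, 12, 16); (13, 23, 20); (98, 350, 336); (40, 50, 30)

3

(64,53,90): 53²+64² = 6905 < 8100 = 90² → obtuse
(20,12,16): 12²+16² = 400 = 20² → right
(13,23,20): 13²+20² = 569 > 529 = 23² → acute
(98,350,336): 98²+336² = 122500 = 350² → right
(40,50,30): 30²+40² = 2500 = 50² → right
3 of the 5 are right.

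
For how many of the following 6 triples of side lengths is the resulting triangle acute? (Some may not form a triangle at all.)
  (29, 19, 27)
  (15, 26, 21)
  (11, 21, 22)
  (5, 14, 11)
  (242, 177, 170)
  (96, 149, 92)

(29,19,27): 19²+27² = 1090 > 841 = 29² → acute
(15,26,21): 15²+21² = 666 < 676 = 26² → obtuse
(11,21,22): 11²+21² = 562 > 484 = 22² → acute
(5,14,11): 5²+11² = 146 < 196 = 14² → obtuse
(242,177,170): 170²+177² = 60229 > 58564 = 242² → acute
(96,149,92): 92²+96² = 17680 < 22201 = 149² → obtuse
3 of the 6 are acute.

3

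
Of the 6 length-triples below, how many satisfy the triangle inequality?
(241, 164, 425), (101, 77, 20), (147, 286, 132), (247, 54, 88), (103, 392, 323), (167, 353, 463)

(164,241,425): 164+241 ≤ 425 → not valid
(20,77,101): 20+77 ≤ 101 → not valid
(132,147,286): 132+147 ≤ 286 → not valid
(54,88,247): 54+88 ≤ 247 → not valid
(103,323,392): 103+323 > 392 → valid
(167,353,463): 167+353 > 463 → valid
2 of the 6 triples form a triangle.

2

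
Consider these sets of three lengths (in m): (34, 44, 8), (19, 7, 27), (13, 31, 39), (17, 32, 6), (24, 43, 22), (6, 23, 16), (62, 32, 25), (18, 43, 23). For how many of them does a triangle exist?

(8,34,44): 8+34 ≤ 44 → not valid
(7,19,27): 7+19 ≤ 27 → not valid
(13,31,39): 13+31 > 39 → valid
(6,17,32): 6+17 ≤ 32 → not valid
(22,24,43): 22+24 > 43 → valid
(6,16,23): 6+16 ≤ 23 → not valid
(25,32,62): 25+32 ≤ 62 → not valid
(18,23,43): 18+23 ≤ 43 → not valid
2 of the 8 triples form a triangle.

2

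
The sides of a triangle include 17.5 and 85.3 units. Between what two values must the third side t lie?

67.8 < t < 102.8

By the triangle inequality, t must be less than 17.5 + 85.3 = 102.8 and greater than |17.5 − 85.3| = 67.8.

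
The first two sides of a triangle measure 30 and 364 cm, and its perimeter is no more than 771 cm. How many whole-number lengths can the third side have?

Triangle inequality: 334 < x < 394. Perimeter ≤ 771 gives x ≤ 771 − 30 − 364 = 377.
So 334 < x ≤ 377; integers 335 through 377: 43 values.

43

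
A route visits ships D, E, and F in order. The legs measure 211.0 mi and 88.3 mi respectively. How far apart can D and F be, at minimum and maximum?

By the triangle inequality, |211.0 − 88.3| ≤ DF ≤ 211.0 + 88.3.

122.7 ≤ DF ≤ 299.3 mi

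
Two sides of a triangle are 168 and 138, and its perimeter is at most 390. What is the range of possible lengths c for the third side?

30 < c ≤ 84

Triangle inequality alone gives 30 < c < 306.
The perimeter condition gives c ≤ 390 − 168 − 138 = 84.
Intersecting the two: 30 < c ≤ 84.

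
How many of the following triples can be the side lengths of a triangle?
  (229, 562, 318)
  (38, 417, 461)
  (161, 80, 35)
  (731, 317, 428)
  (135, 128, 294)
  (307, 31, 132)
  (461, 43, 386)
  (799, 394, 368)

1

(229,318,562): 229+318 ≤ 562 → not valid
(38,417,461): 38+417 ≤ 461 → not valid
(35,80,161): 35+80 ≤ 161 → not valid
(317,428,731): 317+428 > 731 → valid
(128,135,294): 128+135 ≤ 294 → not valid
(31,132,307): 31+132 ≤ 307 → not valid
(43,386,461): 43+386 ≤ 461 → not valid
(368,394,799): 368+394 ≤ 799 → not valid
1 of the 8 triples forms a triangle.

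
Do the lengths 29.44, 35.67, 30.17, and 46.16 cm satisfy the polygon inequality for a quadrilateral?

A quadrilateral exists iff every side is shorter than the sum of the others — equivalently, the longest side is less than the sum of the rest.
Longest side 46.16 < 95.28 (sum of the remaining 3), so yes.

Yes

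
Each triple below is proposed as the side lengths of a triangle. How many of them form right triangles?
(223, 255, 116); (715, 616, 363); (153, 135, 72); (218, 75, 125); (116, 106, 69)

(223,255,116): 116²+223² = 63185 < 65025 = 255² → obtuse
(715,616,363): 363²+616² = 511225 = 715² → right
(153,135,72): 72²+135² = 23409 = 153² → right
(218,75,125): 75+125 ≤ 218, not a triangle
(116,106,69): 69²+106² = 15997 > 13456 = 116² → acute
2 of the 5 are right.

2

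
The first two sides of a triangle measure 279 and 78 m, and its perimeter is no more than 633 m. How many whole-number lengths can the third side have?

Triangle inequality: 201 < x < 357. Perimeter ≤ 633 gives x ≤ 633 − 279 − 78 = 276.
So 201 < x ≤ 276; integers 202 through 276: 75 values.

75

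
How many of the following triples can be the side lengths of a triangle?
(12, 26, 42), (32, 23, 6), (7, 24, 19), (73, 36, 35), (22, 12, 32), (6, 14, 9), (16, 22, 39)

(12,26,42): 12+26 ≤ 42 → not valid
(6,23,32): 6+23 ≤ 32 → not valid
(7,19,24): 7+19 > 24 → valid
(35,36,73): 35+36 ≤ 73 → not valid
(12,22,32): 12+22 > 32 → valid
(6,9,14): 6+9 > 14 → valid
(16,22,39): 16+22 ≤ 39 → not valid
3 of the 7 triples form a triangle.

3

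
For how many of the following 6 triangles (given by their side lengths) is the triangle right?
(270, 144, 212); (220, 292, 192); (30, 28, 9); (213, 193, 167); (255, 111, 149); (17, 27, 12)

(270,144,212): 144²+212² = 65680 < 72900 = 270² → obtuse
(220,292,192): 192²+220² = 85264 = 292² → right
(30,28,9): 9²+28² = 865 < 900 = 30² → obtuse
(213,193,167): 167²+193² = 65138 > 45369 = 213² → acute
(255,111,149): 111²+149² = 34522 < 65025 = 255² → obtuse
(17,27,12): 12²+17² = 433 < 729 = 27² → obtuse
1 of the 6 is right.

1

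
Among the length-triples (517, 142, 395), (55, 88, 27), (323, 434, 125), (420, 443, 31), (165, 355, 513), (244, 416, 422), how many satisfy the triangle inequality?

5

(142,395,517): 142+395 > 517 → valid
(27,55,88): 27+55 ≤ 88 → not valid
(125,323,434): 125+323 > 434 → valid
(31,420,443): 31+420 > 443 → valid
(165,355,513): 165+355 > 513 → valid
(244,416,422): 244+416 > 422 → valid
5 of the 6 triples form a triangle.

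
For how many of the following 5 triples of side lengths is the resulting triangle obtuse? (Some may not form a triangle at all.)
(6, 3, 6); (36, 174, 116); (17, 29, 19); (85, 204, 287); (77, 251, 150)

2

(6,3,6): 3²+6² = 45 > 36 = 6² → acute
(36,174,116): 36+116 ≤ 174, not a triangle
(17,29,19): 17²+19² = 650 < 841 = 29² → obtuse
(85,204,287): 85²+204² = 48841 < 82369 = 287² → obtuse
(77,251,150): 77+150 ≤ 251, not a triangle
2 of the 5 are obtuse.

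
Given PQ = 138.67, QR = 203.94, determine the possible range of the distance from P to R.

65.27 ≤ PR ≤ 342.61

By the triangle inequality, |138.67 − 203.94| ≤ PR ≤ 138.67 + 203.94.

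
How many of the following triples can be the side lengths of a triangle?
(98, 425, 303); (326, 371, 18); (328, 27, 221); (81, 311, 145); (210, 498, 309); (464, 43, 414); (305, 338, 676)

1

(98,303,425): 98+303 ≤ 425 → not valid
(18,326,371): 18+326 ≤ 371 → not valid
(27,221,328): 27+221 ≤ 328 → not valid
(81,145,311): 81+145 ≤ 311 → not valid
(210,309,498): 210+309 > 498 → valid
(43,414,464): 43+414 ≤ 464 → not valid
(305,338,676): 305+338 ≤ 676 → not valid
1 of the 7 triples forms a triangle.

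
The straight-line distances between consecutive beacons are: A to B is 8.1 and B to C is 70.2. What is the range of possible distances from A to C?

By the triangle inequality, |8.1 − 70.2| ≤ AC ≤ 8.1 + 70.2.

62.1 ≤ AC ≤ 78.3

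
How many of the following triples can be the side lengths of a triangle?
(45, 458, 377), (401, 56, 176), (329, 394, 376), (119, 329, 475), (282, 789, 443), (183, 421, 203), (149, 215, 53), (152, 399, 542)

2

(45,377,458): 45+377 ≤ 458 → not valid
(56,176,401): 56+176 ≤ 401 → not valid
(329,376,394): 329+376 > 394 → valid
(119,329,475): 119+329 ≤ 475 → not valid
(282,443,789): 282+443 ≤ 789 → not valid
(183,203,421): 183+203 ≤ 421 → not valid
(53,149,215): 53+149 ≤ 215 → not valid
(152,399,542): 152+399 > 542 → valid
2 of the 8 triples form a triangle.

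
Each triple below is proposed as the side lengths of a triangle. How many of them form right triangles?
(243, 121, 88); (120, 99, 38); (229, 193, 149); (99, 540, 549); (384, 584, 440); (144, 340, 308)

3

(243,121,88): 88+121 ≤ 243, not a triangle
(120,99,38): 38²+99² = 11245 < 14400 = 120² → obtuse
(229,193,149): 149²+193² = 59450 > 52441 = 229² → acute
(99,540,549): 99²+540² = 301401 = 549² → right
(384,584,440): 384²+440² = 341056 = 584² → right
(144,340,308): 144²+308² = 115600 = 340² → right
3 of the 6 are right.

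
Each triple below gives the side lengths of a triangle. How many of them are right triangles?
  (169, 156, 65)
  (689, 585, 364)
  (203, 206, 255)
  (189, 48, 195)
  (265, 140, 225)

(169,156,65): 65²+156² = 28561 = 169² → right
(689,585,364): 364²+585² = 474721 = 689² → right
(203,206,255): 203²+206² = 83645 > 65025 = 255² → acute
(189,48,195): 48²+189² = 38025 = 195² → right
(265,140,225): 140²+225² = 70225 = 265² → right
4 of the 5 are right.

4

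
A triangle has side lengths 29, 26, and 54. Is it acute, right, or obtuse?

Compare the square of the longest side to the sum of squares of the other two: 26² + 29² = 1517 < 2916 = 54².

obtuse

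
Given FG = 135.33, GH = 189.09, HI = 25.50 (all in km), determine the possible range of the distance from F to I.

The maximum is all hops collinear in one direction: 135.33 + 189.09 + 25.50 = 349.92.
The longest hop is 189.09; the others sum to 160.83. Folding the others back against it leaves at least 189.09 − 160.83 = 28.26.

28.26 ≤ FI ≤ 349.92 km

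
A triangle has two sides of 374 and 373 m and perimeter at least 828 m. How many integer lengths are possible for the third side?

Triangle inequality: 1 < x < 747. Perimeter ≥ 828 gives x ≥ 828 − 374 − 373 = 81.
So 81 ≤ x < 747; integers 81 through 746: 666 values.

666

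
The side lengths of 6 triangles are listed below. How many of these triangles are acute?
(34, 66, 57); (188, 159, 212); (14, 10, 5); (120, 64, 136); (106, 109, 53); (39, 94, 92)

(34,66,57): 34²+57² = 4405 > 4356 = 66² → acute
(188,159,212): 159²+188² = 60625 > 44944 = 212² → acute
(14,10,5): 5²+10² = 125 < 196 = 14² → obtuse
(120,64,136): 64²+120² = 18496 = 136² → right
(106,109,53): 53²+106² = 14045 > 11881 = 109² → acute
(39,94,92): 39²+92² = 9985 > 8836 = 94² → acute
4 of the 6 are acute.

4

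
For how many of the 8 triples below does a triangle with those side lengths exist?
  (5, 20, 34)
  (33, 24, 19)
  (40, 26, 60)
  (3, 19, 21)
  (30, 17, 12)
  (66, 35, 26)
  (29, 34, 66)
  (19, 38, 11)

3

(5,20,34): 5+20 ≤ 34 → not valid
(19,24,33): 19+24 > 33 → valid
(26,40,60): 26+40 > 60 → valid
(3,19,21): 3+19 > 21 → valid
(12,17,30): 12+17 ≤ 30 → not valid
(26,35,66): 26+35 ≤ 66 → not valid
(29,34,66): 29+34 ≤ 66 → not valid
(11,19,38): 11+19 ≤ 38 → not valid
3 of the 8 triples form a triangle.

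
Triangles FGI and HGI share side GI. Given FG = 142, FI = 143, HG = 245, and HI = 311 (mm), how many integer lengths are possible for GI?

From triangle FGI: 1 < GI < 285.
From triangle HGI: 66 < GI < 556.
Intersection: 66 < GI < 285, so integers 67 through 284: 218 values.

218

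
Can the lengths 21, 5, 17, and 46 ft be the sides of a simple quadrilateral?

No

For a quadrilateral, each side must be shorter than the sum of the others.
Here the longest side is 46, but the remaining 3 sides sum to only 43.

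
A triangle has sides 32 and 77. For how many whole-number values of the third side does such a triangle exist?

The third side lies in the open interval (45, 109).
Integers from 46 to 108 inclusive: 108 − 46 + 1 = 63.

63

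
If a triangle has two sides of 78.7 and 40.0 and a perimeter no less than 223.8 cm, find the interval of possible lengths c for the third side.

Triangle inequality alone gives 38.7 < c < 118.7.
The perimeter condition gives c ≥ 223.8 − 78.7 − 40.0 = 105.1.
Intersecting the two: 105.1 ≤ c < 118.7.

105.1 ≤ c < 118.7 cm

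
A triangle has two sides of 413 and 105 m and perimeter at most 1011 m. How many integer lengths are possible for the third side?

Triangle inequality: 308 < x < 518. Perimeter ≤ 1011 gives x ≤ 1011 − 413 − 105 = 493.
So 308 < x ≤ 493; integers 309 through 493: 185 values.

185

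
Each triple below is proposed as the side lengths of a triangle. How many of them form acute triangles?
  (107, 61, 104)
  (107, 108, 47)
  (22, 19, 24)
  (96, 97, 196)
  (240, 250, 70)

(107,61,104): 61²+104² = 14537 > 11449 = 107² → acute
(107,108,47): 47²+107² = 13658 > 11664 = 108² → acute
(22,19,24): 19²+22² = 845 > 576 = 24² → acute
(96,97,196): 96+97 ≤ 196, not a triangle
(240,250,70): 70²+240² = 62500 = 250² → right
3 of the 5 are acute.

3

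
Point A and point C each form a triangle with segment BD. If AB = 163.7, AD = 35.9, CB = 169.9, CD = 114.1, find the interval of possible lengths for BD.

From triangle ABD: |163.7 − 35.9| < BD < 163.7 + 35.9, i.e. 127.8 < BD < 199.6.
From triangle CBD: 55.8 < BD < 284.0.
Both must hold, so BD lies in the intersection.

127.8 < BD < 199.6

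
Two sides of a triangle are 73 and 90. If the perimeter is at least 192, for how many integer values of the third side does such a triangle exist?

Triangle inequality: 17 < x < 163. Perimeter ≥ 192 gives x ≥ 192 − 73 − 90 = 29.
So 29 ≤ x < 163; integers 29 through 162: 134 values.

134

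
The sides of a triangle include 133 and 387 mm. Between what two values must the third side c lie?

By the triangle inequality, c must be less than 133 + 387 = 520 and greater than |133 − 387| = 254.

254 < c < 520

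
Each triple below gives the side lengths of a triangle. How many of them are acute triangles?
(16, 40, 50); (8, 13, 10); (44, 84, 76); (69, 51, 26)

1

(16,40,50): 16²+40² = 1856 < 2500 = 50² → obtuse
(8,13,10): 8²+10² = 164 < 169 = 13² → obtuse
(44,84,76): 44²+76² = 7712 > 7056 = 84² → acute
(69,51,26): 26²+51² = 3277 < 4761 = 69² → obtuse
1 of the 4 is acute.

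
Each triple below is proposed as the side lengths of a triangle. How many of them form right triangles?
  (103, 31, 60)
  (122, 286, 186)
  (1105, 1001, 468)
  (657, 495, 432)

(103,31,60): 31+60 ≤ 103, not a triangle
(122,286,186): 122²+186² = 49480 < 81796 = 286² → obtuse
(1105,1001,468): 468²+1001² = 1221025 = 1105² → right
(657,495,432): 432²+495² = 431649 = 657² → right
2 of the 4 are right.

2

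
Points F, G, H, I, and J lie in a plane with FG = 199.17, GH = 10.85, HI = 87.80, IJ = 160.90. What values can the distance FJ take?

0 ≤ FJ ≤ 458.72

The maximum is all hops collinear in one direction: 199.17 + 10.85 + 87.80 + 160.90 = 458.72.
The longest hop is 199.17; the others sum to 259.55. Since 199.17 ≤ 259.55, the path can fold back on itself completely, so the minimum distance is 0.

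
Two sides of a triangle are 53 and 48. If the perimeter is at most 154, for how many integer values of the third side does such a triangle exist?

48

Triangle inequality: 5 < x < 101. Perimeter ≤ 154 gives x ≤ 154 − 53 − 48 = 53.
So 5 < x ≤ 53; integers 6 through 53: 48 values.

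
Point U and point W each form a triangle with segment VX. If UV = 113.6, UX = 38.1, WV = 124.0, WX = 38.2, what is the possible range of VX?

85.8 < VX < 151.7

From triangle UVX: |113.6 − 38.1| < VX < 113.6 + 38.1, i.e. 75.5 < VX < 151.7.
From triangle WVX: 85.8 < VX < 162.2.
Both must hold, so VX lies in the intersection.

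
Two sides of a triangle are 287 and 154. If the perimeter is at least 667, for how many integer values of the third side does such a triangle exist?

Triangle inequality: 133 < x < 441. Perimeter ≥ 667 gives x ≥ 667 − 287 − 154 = 226.
So 226 ≤ x < 441; integers 226 through 440: 215 values.

215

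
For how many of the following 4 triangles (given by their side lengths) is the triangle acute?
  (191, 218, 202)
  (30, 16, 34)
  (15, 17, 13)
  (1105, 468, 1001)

2

(191,218,202): 191²+202² = 77285 > 47524 = 218² → acute
(30,16,34): 16²+30² = 1156 = 34² → right
(15,17,13): 13²+15² = 394 > 289 = 17² → acute
(1105,468,1001): 468²+1001² = 1221025 = 1105² → right
2 of the 4 are acute.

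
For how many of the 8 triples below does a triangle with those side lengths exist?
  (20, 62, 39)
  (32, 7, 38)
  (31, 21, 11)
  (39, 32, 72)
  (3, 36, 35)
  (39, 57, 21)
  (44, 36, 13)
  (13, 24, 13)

6

(20,39,62): 20+39 ≤ 62 → not valid
(7,32,38): 7+32 > 38 → valid
(11,21,31): 11+21 > 31 → valid
(32,39,72): 32+39 ≤ 72 → not valid
(3,35,36): 3+35 > 36 → valid
(21,39,57): 21+39 > 57 → valid
(13,36,44): 13+36 > 44 → valid
(13,13,24): 13+13 > 24 → valid
6 of the 8 triples form a triangle.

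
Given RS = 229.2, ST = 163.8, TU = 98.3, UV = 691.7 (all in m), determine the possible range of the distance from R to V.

200.4 ≤ RV ≤ 1183.0 m

The maximum is all hops collinear in one direction: 229.2 + 163.8 + 98.3 + 691.7 = 1183.0.
The longest hop is 691.7; the others sum to 491.3. Folding the others back against it leaves at least 691.7 − 491.3 = 200.4.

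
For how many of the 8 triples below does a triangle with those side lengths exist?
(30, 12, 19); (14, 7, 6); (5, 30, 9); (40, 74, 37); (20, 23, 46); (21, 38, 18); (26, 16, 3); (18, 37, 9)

3

(12,19,30): 12+19 > 30 → valid
(6,7,14): 6+7 ≤ 14 → not valid
(5,9,30): 5+9 ≤ 30 → not valid
(37,40,74): 37+40 > 74 → valid
(20,23,46): 20+23 ≤ 46 → not valid
(18,21,38): 18+21 > 38 → valid
(3,16,26): 3+16 ≤ 26 → not valid
(9,18,37): 9+18 ≤ 37 → not valid
3 of the 8 triples form a triangle.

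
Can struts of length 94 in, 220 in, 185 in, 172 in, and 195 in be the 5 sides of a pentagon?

A pentagon exists iff every side is shorter than the sum of the others — equivalently, the longest side is less than the sum of the rest.
Longest side 220 < 646 (sum of the remaining 4), so yes.

Yes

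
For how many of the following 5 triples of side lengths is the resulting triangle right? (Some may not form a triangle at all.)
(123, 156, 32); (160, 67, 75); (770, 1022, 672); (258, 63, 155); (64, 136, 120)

(123,156,32): 32+123 ≤ 156, not a triangle
(160,67,75): 67+75 ≤ 160, not a triangle
(770,1022,672): 672²+770² = 1044484 = 1022² → right
(258,63,155): 63+155 ≤ 258, not a triangle
(64,136,120): 64²+120² = 18496 = 136² → right
2 of the 5 are right.

2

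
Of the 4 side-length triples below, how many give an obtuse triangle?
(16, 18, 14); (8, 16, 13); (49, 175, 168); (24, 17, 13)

(16,18,14): 14²+16² = 452 > 324 = 18² → acute
(8,16,13): 8²+13² = 233 < 256 = 16² → obtuse
(49,175,168): 49²+168² = 30625 = 175² → right
(24,17,13): 13²+17² = 458 < 576 = 24² → obtuse
2 of the 4 are obtuse.

2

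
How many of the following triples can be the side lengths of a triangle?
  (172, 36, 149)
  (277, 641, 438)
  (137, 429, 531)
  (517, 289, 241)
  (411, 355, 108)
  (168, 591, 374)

5

(36,149,172): 36+149 > 172 → valid
(277,438,641): 277+438 > 641 → valid
(137,429,531): 137+429 > 531 → valid
(241,289,517): 241+289 > 517 → valid
(108,355,411): 108+355 > 411 → valid
(168,374,591): 168+374 ≤ 591 → not valid
5 of the 6 triples form a triangle.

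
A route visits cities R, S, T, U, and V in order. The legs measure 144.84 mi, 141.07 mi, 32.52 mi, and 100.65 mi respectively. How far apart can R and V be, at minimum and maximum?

The maximum is all hops collinear in one direction: 144.84 + 141.07 + 32.52 + 100.65 = 419.08.
The longest hop is 144.84; the others sum to 274.24. Since 144.84 ≤ 274.24, the path can fold back on itself completely, so the minimum distance is 0.

0 ≤ RV ≤ 419.08 mi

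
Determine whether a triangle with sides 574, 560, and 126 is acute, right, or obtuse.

Compare the square of the longest side to the sum of squares of the other two: 126² + 560² = 329476 = 574².

right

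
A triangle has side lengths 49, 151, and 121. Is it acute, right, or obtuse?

Compare the square of the longest side to the sum of squares of the other two: 49² + 121² = 17042 < 22801 = 151².

obtuse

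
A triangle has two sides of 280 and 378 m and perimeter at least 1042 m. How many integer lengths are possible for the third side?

274

Triangle inequality: 98 < x < 658. Perimeter ≥ 1042 gives x ≥ 1042 − 280 − 378 = 384.
So 384 ≤ x < 658; integers 384 through 657: 274 values.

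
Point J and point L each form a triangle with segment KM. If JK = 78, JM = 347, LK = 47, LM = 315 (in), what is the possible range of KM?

269 < KM < 362

From triangle JKM: |78 − 347| < KM < 78 + 347, i.e. 269 < KM < 425.
From triangle LKM: 268 < KM < 362.
Both must hold, so KM lies in the intersection.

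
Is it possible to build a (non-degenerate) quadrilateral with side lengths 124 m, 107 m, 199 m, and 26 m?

A quadrilateral exists iff every side is shorter than the sum of the others — equivalently, the longest side is less than the sum of the rest.
Longest side 199 < 257 (sum of the remaining 3), so yes.

Yes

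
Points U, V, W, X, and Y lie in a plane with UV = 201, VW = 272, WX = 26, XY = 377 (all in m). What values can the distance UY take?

The maximum is all hops collinear in one direction: 201 + 272 + 26 + 377 = 876.
The longest hop is 377; the others sum to 499. Since 377 ≤ 499, the path can fold back on itself completely, so the minimum distance is 0.

0 ≤ UY ≤ 876 m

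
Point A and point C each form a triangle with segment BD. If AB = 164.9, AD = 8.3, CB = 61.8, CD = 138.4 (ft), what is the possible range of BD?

156.6 < BD < 173.2

From triangle ABD: |164.9 − 8.3| < BD < 164.9 + 8.3, i.e. 156.6 < BD < 173.2.
From triangle CBD: 76.6 < BD < 200.2.
Both must hold, so BD lies in the intersection.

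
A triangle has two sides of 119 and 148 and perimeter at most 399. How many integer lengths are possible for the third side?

Triangle inequality: 29 < x < 267. Perimeter ≤ 399 gives x ≤ 399 − 119 − 148 = 132.
So 29 < x ≤ 132; integers 30 through 132: 103 values.

103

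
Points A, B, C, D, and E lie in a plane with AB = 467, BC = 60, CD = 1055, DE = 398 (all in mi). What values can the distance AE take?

130 ≤ AE ≤ 1980 mi

The maximum is all hops collinear in one direction: 467 + 60 + 1055 + 398 = 1980.
The longest hop is 1055; the others sum to 925. Folding the others back against it leaves at least 1055 − 925 = 130.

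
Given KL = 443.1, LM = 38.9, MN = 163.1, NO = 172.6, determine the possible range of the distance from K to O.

The maximum is all hops collinear in one direction: 443.1 + 38.9 + 163.1 + 172.6 = 817.7.
The longest hop is 443.1; the others sum to 374.6. Folding the others back against it leaves at least 443.1 − 374.6 = 68.5.

68.5 ≤ KO ≤ 817.7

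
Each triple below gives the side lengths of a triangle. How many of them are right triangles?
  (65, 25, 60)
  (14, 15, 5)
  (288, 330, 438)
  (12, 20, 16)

(65,25,60): 25²+60² = 4225 = 65² → right
(14,15,5): 5²+14² = 221 < 225 = 15² → obtuse
(288,330,438): 288²+330² = 191844 = 438² → right
(12,20,16): 12²+16² = 400 = 20² → right
3 of the 4 are right.

3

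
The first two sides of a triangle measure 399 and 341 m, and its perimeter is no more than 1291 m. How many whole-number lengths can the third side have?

Triangle inequality: 58 < x < 740. Perimeter ≤ 1291 gives x ≤ 1291 − 399 − 341 = 551.
So 58 < x ≤ 551; integers 59 through 551: 493 values.

493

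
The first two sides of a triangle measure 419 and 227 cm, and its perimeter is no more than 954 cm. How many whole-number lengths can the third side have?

116

Triangle inequality: 192 < x < 646. Perimeter ≤ 954 gives x ≤ 954 − 419 − 227 = 308.
So 192 < x ≤ 308; integers 193 through 308: 116 values.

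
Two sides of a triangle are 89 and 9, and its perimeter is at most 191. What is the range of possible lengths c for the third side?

Triangle inequality alone gives 80 < c < 98.
The perimeter condition gives c ≤ 191 − 89 − 9 = 93.
Intersecting the two: 80 < c ≤ 93.

80 < c ≤ 93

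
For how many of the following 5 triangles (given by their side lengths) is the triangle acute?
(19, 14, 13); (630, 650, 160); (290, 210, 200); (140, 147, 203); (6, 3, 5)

1

(19,14,13): 13²+14² = 365 > 361 = 19² → acute
(630,650,160): 160²+630² = 422500 = 650² → right
(290,210,200): 200²+210² = 84100 = 290² → right
(140,147,203): 140²+147² = 41209 = 203² → right
(6,3,5): 3²+5² = 34 < 36 = 6² → obtuse
1 of the 5 is acute.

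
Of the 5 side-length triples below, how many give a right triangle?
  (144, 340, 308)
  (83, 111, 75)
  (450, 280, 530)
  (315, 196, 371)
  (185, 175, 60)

(144,340,308): 144²+308² = 115600 = 340² → right
(83,111,75): 75²+83² = 12514 > 12321 = 111² → acute
(450,280,530): 280²+450² = 280900 = 530² → right
(315,196,371): 196²+315² = 137641 = 371² → right
(185,175,60): 60²+175² = 34225 = 185² → right
4 of the 5 are right.

4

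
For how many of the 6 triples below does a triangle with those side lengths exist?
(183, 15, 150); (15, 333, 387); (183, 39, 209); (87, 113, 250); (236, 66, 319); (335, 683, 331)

(15,150,183): 15+150 ≤ 183 → not valid
(15,333,387): 15+333 ≤ 387 → not valid
(39,183,209): 39+183 > 209 → valid
(87,113,250): 87+113 ≤ 250 → not valid
(66,236,319): 66+236 ≤ 319 → not valid
(331,335,683): 331+335 ≤ 683 → not valid
1 of the 6 triples forms a triangle.

1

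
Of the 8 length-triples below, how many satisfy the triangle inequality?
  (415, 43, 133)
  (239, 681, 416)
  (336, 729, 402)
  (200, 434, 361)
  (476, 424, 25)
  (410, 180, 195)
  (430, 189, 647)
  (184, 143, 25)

(43,133,415): 43+133 ≤ 415 → not valid
(239,416,681): 239+416 ≤ 681 → not valid
(336,402,729): 336+402 > 729 → valid
(200,361,434): 200+361 > 434 → valid
(25,424,476): 25+424 ≤ 476 → not valid
(180,195,410): 180+195 ≤ 410 → not valid
(189,430,647): 189+430 ≤ 647 → not valid
(25,143,184): 25+143 ≤ 184 → not valid
2 of the 8 triples form a triangle.

2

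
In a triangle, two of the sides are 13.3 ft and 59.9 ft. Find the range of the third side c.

46.6 < c < 73.2 (ft)

By the triangle inequality, c must be less than 13.3 + 59.9 = 73.2 and greater than |13.3 − 59.9| = 46.6.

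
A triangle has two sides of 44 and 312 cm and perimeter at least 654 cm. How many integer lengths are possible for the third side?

58

Triangle inequality: 268 < x < 356. Perimeter ≥ 654 gives x ≥ 654 − 44 − 312 = 298.
So 298 ≤ x < 356; integers 298 through 355: 58 values.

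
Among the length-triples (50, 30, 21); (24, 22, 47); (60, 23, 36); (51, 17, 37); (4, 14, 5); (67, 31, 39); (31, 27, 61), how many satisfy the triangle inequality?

(21,30,50): 21+30 > 50 → valid
(22,24,47): 22+24 ≤ 47 → not valid
(23,36,60): 23+36 ≤ 60 → not valid
(17,37,51): 17+37 > 51 → valid
(4,5,14): 4+5 ≤ 14 → not valid
(31,39,67): 31+39 > 67 → valid
(27,31,61): 27+31 ≤ 61 → not valid
3 of the 7 triples form a triangle.

3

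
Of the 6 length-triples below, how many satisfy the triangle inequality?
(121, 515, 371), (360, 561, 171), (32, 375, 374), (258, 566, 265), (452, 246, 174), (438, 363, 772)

2

(121,371,515): 121+371 ≤ 515 → not valid
(171,360,561): 171+360 ≤ 561 → not valid
(32,374,375): 32+374 > 375 → valid
(258,265,566): 258+265 ≤ 566 → not valid
(174,246,452): 174+246 ≤ 452 → not valid
(363,438,772): 363+438 > 772 → valid
2 of the 6 triples form a triangle.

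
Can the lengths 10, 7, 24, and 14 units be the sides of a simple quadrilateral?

Yes

A quadrilateral exists iff every side is shorter than the sum of the others — equivalently, the longest side is less than the sum of the rest.
Longest side 24 < 31 (sum of the remaining 3), so yes.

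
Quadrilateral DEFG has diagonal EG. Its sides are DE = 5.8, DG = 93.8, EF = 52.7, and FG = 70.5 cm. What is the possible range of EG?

From triangle DEG: |5.8 − 93.8| < EG < 5.8 + 93.8, i.e. 88.0 < EG < 99.6.
From triangle FEG: 17.8 < EG < 123.2.
Both must hold, so EG lies in the intersection.

88.0 < EG < 99.6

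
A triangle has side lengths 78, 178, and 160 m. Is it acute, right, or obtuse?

right

Compare the square of the longest side to the sum of squares of the other two: 78² + 160² = 31684 = 178².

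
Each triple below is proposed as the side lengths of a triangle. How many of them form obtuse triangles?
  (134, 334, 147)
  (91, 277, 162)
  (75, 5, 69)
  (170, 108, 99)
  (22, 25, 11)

(134,334,147): 134+147 ≤ 334, not a triangle
(91,277,162): 91+162 ≤ 277, not a triangle
(75,5,69): 5+69 ≤ 75, not a triangle
(170,108,99): 99²+108² = 21465 < 28900 = 170² → obtuse
(22,25,11): 11²+22² = 605 < 625 = 25² → obtuse
2 of the 5 are obtuse.

2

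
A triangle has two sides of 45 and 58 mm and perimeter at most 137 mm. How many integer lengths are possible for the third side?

21

Triangle inequality: 13 < x < 103. Perimeter ≤ 137 gives x ≤ 137 − 45 − 58 = 34.
So 13 < x ≤ 34; integers 14 through 34: 21 values.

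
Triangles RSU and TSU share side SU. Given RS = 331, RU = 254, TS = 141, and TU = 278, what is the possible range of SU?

137 < SU < 419

From triangle RSU: |331 − 254| < SU < 331 + 254, i.e. 77 < SU < 585.
From triangle TSU: 137 < SU < 419.
Both must hold, so SU lies in the intersection.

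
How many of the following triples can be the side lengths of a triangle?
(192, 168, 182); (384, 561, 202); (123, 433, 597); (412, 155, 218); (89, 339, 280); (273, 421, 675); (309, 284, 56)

5

(168,182,192): 168+182 > 192 → valid
(202,384,561): 202+384 > 561 → valid
(123,433,597): 123+433 ≤ 597 → not valid
(155,218,412): 155+218 ≤ 412 → not valid
(89,280,339): 89+280 > 339 → valid
(273,421,675): 273+421 > 675 → valid
(56,284,309): 56+284 > 309 → valid
5 of the 7 triples form a triangle.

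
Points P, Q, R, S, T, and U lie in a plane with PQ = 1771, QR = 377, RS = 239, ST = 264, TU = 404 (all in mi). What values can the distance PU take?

487 ≤ PU ≤ 3055 mi

The maximum is all hops collinear in one direction: 1771 + 377 + 239 + 264 + 404 = 3055.
The longest hop is 1771; the others sum to 1284. Folding the others back against it leaves at least 1771 − 1284 = 487.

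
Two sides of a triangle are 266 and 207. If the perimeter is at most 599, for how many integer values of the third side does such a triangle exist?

Triangle inequality: 59 < x < 473. Perimeter ≤ 599 gives x ≤ 599 − 266 − 207 = 126.
So 59 < x ≤ 126; integers 60 through 126: 67 values.

67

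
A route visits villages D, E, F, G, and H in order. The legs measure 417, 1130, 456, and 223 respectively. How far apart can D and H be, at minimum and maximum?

The maximum is all hops collinear in one direction: 417 + 1130 + 456 + 223 = 2226.
The longest hop is 1130; the others sum to 1096. Folding the others back against it leaves at least 1130 − 1096 = 34.

34 ≤ DH ≤ 2226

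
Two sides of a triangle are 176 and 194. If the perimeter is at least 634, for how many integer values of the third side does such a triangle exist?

Triangle inequality: 18 < x < 370. Perimeter ≥ 634 gives x ≥ 634 − 176 − 194 = 264.
So 264 ≤ x < 370; integers 264 through 369: 106 values.

106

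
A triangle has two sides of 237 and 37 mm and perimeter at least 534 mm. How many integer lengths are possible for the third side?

14

Triangle inequality: 200 < x < 274. Perimeter ≥ 534 gives x ≥ 534 − 237 − 37 = 260.
So 260 ≤ x < 274; integers 260 through 273: 14 values.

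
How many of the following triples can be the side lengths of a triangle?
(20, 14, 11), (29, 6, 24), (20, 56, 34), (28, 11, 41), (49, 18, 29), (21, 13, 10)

3

(11,14,20): 11+14 > 20 → valid
(6,24,29): 6+24 > 29 → valid
(20,34,56): 20+34 ≤ 56 → not valid
(11,28,41): 11+28 ≤ 41 → not valid
(18,29,49): 18+29 ≤ 49 → not valid
(10,13,21): 10+13 > 21 → valid
3 of the 6 triples form a triangle.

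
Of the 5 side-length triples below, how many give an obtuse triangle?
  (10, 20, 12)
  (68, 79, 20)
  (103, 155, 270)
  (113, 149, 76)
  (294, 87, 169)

(10,20,12): 10²+12² = 244 < 400 = 20² → obtuse
(68,79,20): 20²+68² = 5024 < 6241 = 79² → obtuse
(103,155,270): 103+155 ≤ 270, not a triangle
(113,149,76): 76²+113² = 18545 < 22201 = 149² → obtuse
(294,87,169): 87+169 ≤ 294, not a triangle
3 of the 5 are obtuse.

3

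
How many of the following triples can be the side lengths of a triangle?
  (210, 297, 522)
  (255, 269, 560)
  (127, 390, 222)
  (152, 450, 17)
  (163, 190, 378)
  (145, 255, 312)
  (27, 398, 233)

(210,297,522): 210+297 ≤ 522 → not valid
(255,269,560): 255+269 ≤ 560 → not valid
(127,222,390): 127+222 ≤ 390 → not valid
(17,152,450): 17+152 ≤ 450 → not valid
(163,190,378): 163+190 ≤ 378 → not valid
(145,255,312): 145+255 > 312 → valid
(27,233,398): 27+233 ≤ 398 → not valid
1 of the 7 triples forms a triangle.

1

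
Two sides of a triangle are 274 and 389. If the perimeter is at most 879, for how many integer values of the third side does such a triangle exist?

Triangle inequality: 115 < x < 663. Perimeter ≤ 879 gives x ≤ 879 − 274 − 389 = 216.
So 115 < x ≤ 216; integers 116 through 216: 101 values.

101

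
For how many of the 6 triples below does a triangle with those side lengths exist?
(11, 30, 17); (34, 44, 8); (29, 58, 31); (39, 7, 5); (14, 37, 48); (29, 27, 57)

2

(11,17,30): 11+17 ≤ 30 → not valid
(8,34,44): 8+34 ≤ 44 → not valid
(29,31,58): 29+31 > 58 → valid
(5,7,39): 5+7 ≤ 39 → not valid
(14,37,48): 14+37 > 48 → valid
(27,29,57): 27+29 ≤ 57 → not valid
2 of the 6 triples form a triangle.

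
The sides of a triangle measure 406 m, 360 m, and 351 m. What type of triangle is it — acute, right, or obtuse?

Compare the square of the longest side to the sum of squares of the other two: 351² + 360² = 252801 > 164836 = 406².

acute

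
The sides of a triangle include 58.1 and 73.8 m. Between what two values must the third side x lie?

By the triangle inequality, x must be less than 58.1 + 73.8 = 131.9 and greater than |58.1 − 73.8| = 15.7.

15.7 < x < 131.9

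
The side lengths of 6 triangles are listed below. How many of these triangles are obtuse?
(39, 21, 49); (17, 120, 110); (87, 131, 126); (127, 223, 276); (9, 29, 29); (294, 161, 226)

(39,21,49): 21²+39² = 1962 < 2401 = 49² → obtuse
(17,120,110): 17²+110² = 12389 < 14400 = 120² → obtuse
(87,131,126): 87²+126² = 23445 > 17161 = 131² → acute
(127,223,276): 127²+223² = 65858 < 76176 = 276² → obtuse
(9,29,29): 9²+29² = 922 > 841 = 29² → acute
(294,161,226): 161²+226² = 76997 < 86436 = 294² → obtuse
4 of the 6 are obtuse.

4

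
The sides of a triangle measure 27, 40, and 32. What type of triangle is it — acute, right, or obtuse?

acute

Compare the square of the longest side to the sum of squares of the other two: 27² + 32² = 1753 > 1600 = 40².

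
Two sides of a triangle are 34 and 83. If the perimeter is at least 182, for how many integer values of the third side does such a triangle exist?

52

Triangle inequality: 49 < x < 117. Perimeter ≥ 182 gives x ≥ 182 − 34 − 83 = 65.
So 65 ≤ x < 117; integers 65 through 116: 52 values.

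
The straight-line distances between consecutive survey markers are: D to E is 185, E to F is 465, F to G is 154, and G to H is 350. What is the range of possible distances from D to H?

The maximum is all hops collinear in one direction: 185 + 465 + 154 + 350 = 1154.
The longest hop is 465; the others sum to 689. Since 465 ≤ 689, the path can fold back on itself completely, so the minimum distance is 0.

0 ≤ DH ≤ 1154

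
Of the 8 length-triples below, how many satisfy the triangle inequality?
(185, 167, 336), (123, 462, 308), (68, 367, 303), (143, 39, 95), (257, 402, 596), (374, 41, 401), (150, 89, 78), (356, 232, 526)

(167,185,336): 167+185 > 336 → valid
(123,308,462): 123+308 ≤ 462 → not valid
(68,303,367): 68+303 > 367 → valid
(39,95,143): 39+95 ≤ 143 → not valid
(257,402,596): 257+402 > 596 → valid
(41,374,401): 41+374 > 401 → valid
(78,89,150): 78+89 > 150 → valid
(232,356,526): 232+356 > 526 → valid
6 of the 8 triples form a triangle.

6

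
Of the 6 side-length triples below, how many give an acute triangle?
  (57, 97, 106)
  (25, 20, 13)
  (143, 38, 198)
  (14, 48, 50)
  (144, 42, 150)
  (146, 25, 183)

(57,97,106): 57²+97² = 12658 > 11236 = 106² → acute
(25,20,13): 13²+20² = 569 < 625 = 25² → obtuse
(143,38,198): 38+143 ≤ 198, not a triangle
(14,48,50): 14²+48² = 2500 = 50² → right
(144,42,150): 42²+144² = 22500 = 150² → right
(146,25,183): 25+146 ≤ 183, not a triangle
1 of the 6 is acute.

1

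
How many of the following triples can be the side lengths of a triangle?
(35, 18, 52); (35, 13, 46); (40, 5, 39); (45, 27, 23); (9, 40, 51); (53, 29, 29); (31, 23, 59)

5

(18,35,52): 18+35 > 52 → valid
(13,35,46): 13+35 > 46 → valid
(5,39,40): 5+39 > 40 → valid
(23,27,45): 23+27 > 45 → valid
(9,40,51): 9+40 ≤ 51 → not valid
(29,29,53): 29+29 > 53 → valid
(23,31,59): 23+31 ≤ 59 → not valid
5 of the 7 triples form a triangle.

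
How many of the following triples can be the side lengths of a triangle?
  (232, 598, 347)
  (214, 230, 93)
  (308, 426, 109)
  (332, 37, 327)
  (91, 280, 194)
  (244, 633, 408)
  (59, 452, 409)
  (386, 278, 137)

6

(232,347,598): 232+347 ≤ 598 → not valid
(93,214,230): 93+214 > 230 → valid
(109,308,426): 109+308 ≤ 426 → not valid
(37,327,332): 37+327 > 332 → valid
(91,194,280): 91+194 > 280 → valid
(244,408,633): 244+408 > 633 → valid
(59,409,452): 59+409 > 452 → valid
(137,278,386): 137+278 > 386 → valid
6 of the 8 triples form a triangle.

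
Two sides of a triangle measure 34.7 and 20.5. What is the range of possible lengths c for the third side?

14.2 < c < 55.2

By the triangle inequality, c must be less than 34.7 + 20.5 = 55.2 and greater than |34.7 − 20.5| = 14.2.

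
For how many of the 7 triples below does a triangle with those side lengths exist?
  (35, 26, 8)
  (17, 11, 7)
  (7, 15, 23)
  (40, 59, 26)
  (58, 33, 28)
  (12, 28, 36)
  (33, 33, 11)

(8,26,35): 8+26 ≤ 35 → not valid
(7,11,17): 7+11 > 17 → valid
(7,15,23): 7+15 ≤ 23 → not valid
(26,40,59): 26+40 > 59 → valid
(28,33,58): 28+33 > 58 → valid
(12,28,36): 12+28 > 36 → valid
(11,33,33): 11+33 > 33 → valid
5 of the 7 triples form a triangle.

5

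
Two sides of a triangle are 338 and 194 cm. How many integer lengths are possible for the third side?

387

The third side lies in the open interval (144, 532).
Integers from 145 to 531 inclusive: 531 − 145 + 1 = 387.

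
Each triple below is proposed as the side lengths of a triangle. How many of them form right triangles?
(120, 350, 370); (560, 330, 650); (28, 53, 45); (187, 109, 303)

3

(120,350,370): 120²+350² = 136900 = 370² → right
(560,330,650): 330²+560² = 422500 = 650² → right
(28,53,45): 28²+45² = 2809 = 53² → right
(187,109,303): 109+187 ≤ 303, not a triangle
3 of the 4 are right.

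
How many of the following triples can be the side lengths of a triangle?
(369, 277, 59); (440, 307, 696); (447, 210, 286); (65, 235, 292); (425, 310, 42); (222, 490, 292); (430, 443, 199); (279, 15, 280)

6

(59,277,369): 59+277 ≤ 369 → not valid
(307,440,696): 307+440 > 696 → valid
(210,286,447): 210+286 > 447 → valid
(65,235,292): 65+235 > 292 → valid
(42,310,425): 42+310 ≤ 425 → not valid
(222,292,490): 222+292 > 490 → valid
(199,430,443): 199+430 > 443 → valid
(15,279,280): 15+279 > 280 → valid
6 of the 8 triples form a triangle.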